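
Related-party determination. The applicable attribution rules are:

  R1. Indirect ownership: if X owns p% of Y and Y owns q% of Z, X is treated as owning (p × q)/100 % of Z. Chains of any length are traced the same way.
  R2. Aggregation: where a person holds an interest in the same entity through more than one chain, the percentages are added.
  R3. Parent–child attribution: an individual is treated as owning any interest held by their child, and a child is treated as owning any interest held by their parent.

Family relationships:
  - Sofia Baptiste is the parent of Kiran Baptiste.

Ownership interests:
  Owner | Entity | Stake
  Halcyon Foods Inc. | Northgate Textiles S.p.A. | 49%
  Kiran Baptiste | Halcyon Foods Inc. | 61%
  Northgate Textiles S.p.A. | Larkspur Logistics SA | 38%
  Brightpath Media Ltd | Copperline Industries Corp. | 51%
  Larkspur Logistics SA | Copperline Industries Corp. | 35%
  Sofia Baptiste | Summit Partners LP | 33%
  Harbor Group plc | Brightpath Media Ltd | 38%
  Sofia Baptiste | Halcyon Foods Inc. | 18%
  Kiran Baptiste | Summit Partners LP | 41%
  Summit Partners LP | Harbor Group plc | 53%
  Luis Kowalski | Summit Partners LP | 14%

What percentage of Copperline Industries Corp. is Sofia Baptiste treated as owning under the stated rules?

By parent–child attribution (R3), Sofia Baptiste is treated as also owning Kiran Baptiste's interest in Halcyon Foods Inc, giving 18% + 61% = 79%.
By parent–child attribution (R3), Sofia Baptiste is treated as also owning Kiran Baptiste's interest in Summit Partners LP, giving 33% + 41% = 74%.
Chain via Halcyon Foods Inc. → Northgate Textiles S.p.A. → Larkspur Logistics SA (R1): 79% × 49% × 38% × 35% = 5.14843% of Copperline Industries Corp.
Chain via Summit Partners LP → Harbor Group plc → Brightpath Media Ltd (R1): 74% × 53% × 38% × 51% = 7.600836% of Copperline Industries Corp.
Aggregating (R2): 5.14843% + 7.600836% = 12.749266%.

12.749266%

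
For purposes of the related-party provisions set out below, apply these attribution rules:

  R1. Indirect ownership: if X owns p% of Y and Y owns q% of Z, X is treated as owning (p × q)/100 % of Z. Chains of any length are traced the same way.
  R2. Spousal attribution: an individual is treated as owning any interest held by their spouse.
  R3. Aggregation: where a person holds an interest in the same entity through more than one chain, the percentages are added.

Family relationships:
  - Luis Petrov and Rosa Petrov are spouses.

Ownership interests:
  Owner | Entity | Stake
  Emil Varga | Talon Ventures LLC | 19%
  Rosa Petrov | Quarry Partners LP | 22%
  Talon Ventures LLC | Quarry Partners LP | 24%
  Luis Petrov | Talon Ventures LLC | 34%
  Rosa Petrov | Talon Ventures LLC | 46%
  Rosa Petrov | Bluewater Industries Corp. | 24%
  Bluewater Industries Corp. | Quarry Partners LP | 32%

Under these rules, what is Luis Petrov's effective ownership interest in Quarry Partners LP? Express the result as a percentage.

By spousal attribution (R2), Luis Petrov is treated as also owning Rosa Petrov's interest in Talon Ventures LLC, giving 34% + 46% = 80%.
By spousal attribution (R2), Luis Petrov is treated as owning Rosa Petrov's 24% interest in Bluewater Industries Corp.
By spousal attribution (R2), Luis Petrov is treated as owning Rosa Petrov's 22% interest in Quarry Partners LP.
Chain via Talon Ventures LLC (R1): 80% × 24% = 19.2% of Quarry Partners LP.
Chain via Bluewater Industries Corp. (R1): 24% × 32% = 7.68% of Quarry Partners LP.
Direct interest in Quarry Partners LP: 22%.
Aggregating (R3): 19.2% + 7.68% + 22% = 48.88%.

48.88%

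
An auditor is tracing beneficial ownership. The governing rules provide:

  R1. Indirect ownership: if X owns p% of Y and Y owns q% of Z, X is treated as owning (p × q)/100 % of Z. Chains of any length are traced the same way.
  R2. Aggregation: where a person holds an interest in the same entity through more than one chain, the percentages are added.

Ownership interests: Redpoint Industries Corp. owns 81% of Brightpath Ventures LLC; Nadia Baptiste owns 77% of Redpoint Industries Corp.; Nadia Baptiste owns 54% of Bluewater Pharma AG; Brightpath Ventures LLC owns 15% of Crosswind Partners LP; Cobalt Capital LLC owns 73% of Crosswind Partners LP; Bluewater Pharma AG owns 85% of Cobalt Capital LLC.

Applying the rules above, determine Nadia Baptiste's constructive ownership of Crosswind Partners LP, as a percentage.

42.8625%

Chain via Redpoint Industries Corp. → Brightpath Ventures LLC (R1): 77% × 81% × 15% = 9.3555% of Crosswind Partners LP.
Chain via Bluewater Pharma AG → Cobalt Capital LLC (R1): 54% × 85% × 73% = 33.507% of Crosswind Partners LP.
Aggregating (R2): 9.3555% + 33.507% = 42.8625%.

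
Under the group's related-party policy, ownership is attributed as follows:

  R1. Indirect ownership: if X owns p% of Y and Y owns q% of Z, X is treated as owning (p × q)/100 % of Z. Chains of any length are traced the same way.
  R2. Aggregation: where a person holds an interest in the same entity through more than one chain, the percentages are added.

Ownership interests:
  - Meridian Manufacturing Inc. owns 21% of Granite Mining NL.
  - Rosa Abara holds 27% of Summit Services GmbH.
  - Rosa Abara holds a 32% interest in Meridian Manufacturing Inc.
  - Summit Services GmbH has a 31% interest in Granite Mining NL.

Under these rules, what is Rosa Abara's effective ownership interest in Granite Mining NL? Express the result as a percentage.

15.09%

Chain via Meridian Manufacturing Inc. (R1): 32% × 21% = 6.72% of Granite Mining NL.
Chain via Summit Services GmbH (R1): 27% × 31% = 8.37% of Granite Mining NL.
Aggregating (R2): 6.72% + 8.37% = 15.09%.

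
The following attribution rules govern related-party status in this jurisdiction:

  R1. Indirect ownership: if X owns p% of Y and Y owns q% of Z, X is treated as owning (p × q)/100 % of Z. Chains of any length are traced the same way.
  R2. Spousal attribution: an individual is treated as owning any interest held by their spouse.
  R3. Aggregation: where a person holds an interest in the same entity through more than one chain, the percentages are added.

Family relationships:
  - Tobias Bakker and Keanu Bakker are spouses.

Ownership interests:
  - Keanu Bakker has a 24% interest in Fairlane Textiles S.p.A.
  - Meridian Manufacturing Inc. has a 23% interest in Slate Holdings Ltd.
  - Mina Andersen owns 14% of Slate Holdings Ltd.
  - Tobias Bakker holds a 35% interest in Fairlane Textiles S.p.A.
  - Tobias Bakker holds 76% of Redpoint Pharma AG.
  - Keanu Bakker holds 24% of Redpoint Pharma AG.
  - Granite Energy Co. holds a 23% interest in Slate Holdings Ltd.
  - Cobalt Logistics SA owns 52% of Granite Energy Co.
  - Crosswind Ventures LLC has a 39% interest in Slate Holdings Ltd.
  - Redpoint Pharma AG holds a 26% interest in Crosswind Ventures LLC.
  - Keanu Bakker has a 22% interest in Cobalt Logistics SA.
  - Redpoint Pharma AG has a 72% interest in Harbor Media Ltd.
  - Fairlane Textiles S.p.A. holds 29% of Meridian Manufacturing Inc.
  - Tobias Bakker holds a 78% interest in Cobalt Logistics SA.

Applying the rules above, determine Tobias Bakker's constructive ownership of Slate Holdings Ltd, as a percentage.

By spousal attribution (R2), Tobias Bakker is treated as also owning Keanu Bakker's interest in Cobalt Logistics SA, giving 78% + 22% = 100%.
By spousal attribution (R2), Tobias Bakker is treated as also owning Keanu Bakker's interest in Redpoint Pharma AG, giving 76% + 24% = 100%.
By spousal attribution (R2), Tobias Bakker is treated as also owning Keanu Bakker's interest in Fairlane Textiles S.p.A, giving 35% + 24% = 59%.
Chain via Cobalt Logistics SA → Granite Energy Co. (R1): 100% × 52% × 23% = 11.96% of Slate Holdings Ltd.
Chain via Redpoint Pharma AG → Crosswind Ventures LLC (R1): 100% × 26% × 39% = 10.14% of Slate Holdings Ltd.
Chain via Fairlane Textiles S.p.A. → Meridian Manufacturing Inc. (R1): 59% × 29% × 23% = 3.9353% of Slate Holdings Ltd.
Aggregating (R3): 11.96% + 10.14% + 3.9353% = 26.0353%.

26.0353%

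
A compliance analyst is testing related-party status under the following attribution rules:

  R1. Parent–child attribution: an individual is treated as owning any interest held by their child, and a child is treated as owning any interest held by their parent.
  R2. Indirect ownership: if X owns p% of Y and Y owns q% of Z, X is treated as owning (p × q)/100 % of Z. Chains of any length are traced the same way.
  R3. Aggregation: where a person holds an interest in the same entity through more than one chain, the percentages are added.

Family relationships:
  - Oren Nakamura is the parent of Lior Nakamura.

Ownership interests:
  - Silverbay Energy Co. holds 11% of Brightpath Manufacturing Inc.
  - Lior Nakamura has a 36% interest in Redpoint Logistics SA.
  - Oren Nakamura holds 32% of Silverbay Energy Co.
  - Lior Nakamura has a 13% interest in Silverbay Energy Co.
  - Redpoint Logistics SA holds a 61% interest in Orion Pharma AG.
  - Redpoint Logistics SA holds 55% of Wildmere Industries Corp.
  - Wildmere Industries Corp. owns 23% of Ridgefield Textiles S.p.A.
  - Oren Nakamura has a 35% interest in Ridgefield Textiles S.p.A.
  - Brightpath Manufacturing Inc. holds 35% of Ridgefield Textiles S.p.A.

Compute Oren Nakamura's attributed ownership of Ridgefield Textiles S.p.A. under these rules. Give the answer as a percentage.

By parent–child attribution (R1), Oren Nakamura is treated as also owning Lior Nakamura's interest in Silverbay Energy Co, giving 32% + 13% = 45%.
By parent–child attribution (R1), Oren Nakamura is treated as owning Lior Nakamura's 36% interest in Redpoint Logistics SA.
Chain via Silverbay Energy Co. → Brightpath Manufacturing Inc. (R2): 45% × 11% × 35% = 1.7325% of Ridgefield Textiles S.p.A.
Direct interest in Ridgefield Textiles S.p.A: 35%.
Chain via Redpoint Logistics SA → Wildmere Industries Corp. (R2): 36% × 55% × 23% = 4.554% of Ridgefield Textiles S.p.A.
Aggregating (R3): 1.7325% + 35% + 4.554% = 41.2865%.

41.2865%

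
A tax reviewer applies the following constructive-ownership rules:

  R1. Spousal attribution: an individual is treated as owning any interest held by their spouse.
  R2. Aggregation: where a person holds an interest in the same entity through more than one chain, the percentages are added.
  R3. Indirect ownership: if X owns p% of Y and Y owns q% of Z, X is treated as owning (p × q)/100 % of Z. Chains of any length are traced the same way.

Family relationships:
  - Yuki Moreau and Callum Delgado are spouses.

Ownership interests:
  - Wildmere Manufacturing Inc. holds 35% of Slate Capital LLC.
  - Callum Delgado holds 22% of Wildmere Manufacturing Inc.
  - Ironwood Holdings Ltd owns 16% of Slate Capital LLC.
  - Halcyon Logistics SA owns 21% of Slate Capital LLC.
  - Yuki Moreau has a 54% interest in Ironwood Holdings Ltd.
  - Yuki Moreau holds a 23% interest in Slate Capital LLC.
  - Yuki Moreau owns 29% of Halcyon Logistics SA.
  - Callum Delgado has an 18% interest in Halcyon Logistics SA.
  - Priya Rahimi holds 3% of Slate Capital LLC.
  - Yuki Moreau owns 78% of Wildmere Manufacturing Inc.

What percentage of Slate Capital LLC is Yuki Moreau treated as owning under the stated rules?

76.51%

By spousal attribution (R1), Yuki Moreau is treated as also owning Callum Delgado's interest in Halcyon Logistics SA, giving 29% + 18% = 47%.
By spousal attribution (R1), Yuki Moreau is treated as also owning Callum Delgado's interest in Wildmere Manufacturing Inc, giving 78% + 22% = 100%.
Chain via Halcyon Logistics SA (R3): 47% × 21% = 9.87% of Slate Capital LLC.
Chain via Ironwood Holdings Ltd (R3): 54% × 16% = 8.64% of Slate Capital LLC.
Chain via Wildmere Manufacturing Inc. (R3): 100% × 35% = 35% of Slate Capital LLC.
Direct interest in Slate Capital LLC: 23%.
Aggregating (R2): 9.87% + 8.64% + 35% + 23% = 76.51%.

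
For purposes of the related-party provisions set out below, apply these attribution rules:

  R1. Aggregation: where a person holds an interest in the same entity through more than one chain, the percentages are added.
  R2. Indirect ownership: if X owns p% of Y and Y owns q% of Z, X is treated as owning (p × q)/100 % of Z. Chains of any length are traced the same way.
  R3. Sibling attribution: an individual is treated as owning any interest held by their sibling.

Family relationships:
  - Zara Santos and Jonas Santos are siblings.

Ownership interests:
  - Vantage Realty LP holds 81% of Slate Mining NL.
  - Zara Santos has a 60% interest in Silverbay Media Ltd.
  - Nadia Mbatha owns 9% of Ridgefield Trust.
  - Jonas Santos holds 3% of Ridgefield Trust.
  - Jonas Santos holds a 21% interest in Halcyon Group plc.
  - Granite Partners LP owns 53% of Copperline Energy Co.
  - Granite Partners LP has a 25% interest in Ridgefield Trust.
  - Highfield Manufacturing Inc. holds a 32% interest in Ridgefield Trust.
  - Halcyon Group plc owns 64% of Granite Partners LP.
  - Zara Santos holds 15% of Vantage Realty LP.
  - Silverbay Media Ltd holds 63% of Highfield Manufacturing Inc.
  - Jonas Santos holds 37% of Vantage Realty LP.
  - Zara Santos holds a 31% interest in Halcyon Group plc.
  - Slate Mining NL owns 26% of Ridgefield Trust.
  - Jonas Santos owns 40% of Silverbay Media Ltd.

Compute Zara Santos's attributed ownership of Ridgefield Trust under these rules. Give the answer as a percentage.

By sibling attribution (R3), Zara Santos is treated as also owning Jonas Santos's interest in Vantage Realty LP, giving 15% + 37% = 52%.
By sibling attribution (R3), Zara Santos is treated as also owning Jonas Santos's interest in Halcyon Group plc, giving 31% + 21% = 52%.
By sibling attribution (R3), Zara Santos is treated as also owning Jonas Santos's interest in Silverbay Media Ltd, giving 60% + 40% = 100%.
By sibling attribution (R3), Zara Santos is treated as owning Jonas Santos's 3% interest in Ridgefield Trust.
Chain via Vantage Realty LP → Slate Mining NL (R2): 52% × 81% × 26% = 10.9512% of Ridgefield Trust.
Chain via Halcyon Group plc → Granite Partners LP (R2): 52% × 64% × 25% = 8.32% of Ridgefield Trust.
Chain via Silverbay Media Ltd → Highfield Manufacturing Inc. (R2): 100% × 63% × 32% = 20.16% of Ridgefield Trust.
Direct interest in Ridgefield Trust: 3%.
Aggregating (R1): 10.9512% + 8.32% + 20.16% + 3% = 42.4312%.

42.4312%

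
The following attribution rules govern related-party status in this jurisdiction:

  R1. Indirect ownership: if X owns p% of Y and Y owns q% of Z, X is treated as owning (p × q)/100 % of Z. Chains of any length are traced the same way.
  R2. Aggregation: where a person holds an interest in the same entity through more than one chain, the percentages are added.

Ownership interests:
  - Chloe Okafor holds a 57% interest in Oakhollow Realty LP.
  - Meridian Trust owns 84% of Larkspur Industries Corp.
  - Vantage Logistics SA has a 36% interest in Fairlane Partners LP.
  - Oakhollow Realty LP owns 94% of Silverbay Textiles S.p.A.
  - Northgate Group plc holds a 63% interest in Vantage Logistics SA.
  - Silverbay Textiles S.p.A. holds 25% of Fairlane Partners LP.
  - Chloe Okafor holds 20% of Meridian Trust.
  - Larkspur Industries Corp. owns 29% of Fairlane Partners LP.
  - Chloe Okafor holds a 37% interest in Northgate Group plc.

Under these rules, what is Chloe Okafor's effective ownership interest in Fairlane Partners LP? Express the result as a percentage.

26.6586%

Chain via Meridian Trust → Larkspur Industries Corp. (R1): 20% × 84% × 29% = 4.872% of Fairlane Partners LP.
Chain via Oakhollow Realty LP → Silverbay Textiles S.p.A. (R1): 57% × 94% × 25% = 13.395% of Fairlane Partners LP.
Chain via Northgate Group plc → Vantage Logistics SA (R1): 37% × 63% × 36% = 8.3916% of Fairlane Partners LP.
Aggregating (R2): 4.872% + 13.395% + 8.3916% = 26.6586%.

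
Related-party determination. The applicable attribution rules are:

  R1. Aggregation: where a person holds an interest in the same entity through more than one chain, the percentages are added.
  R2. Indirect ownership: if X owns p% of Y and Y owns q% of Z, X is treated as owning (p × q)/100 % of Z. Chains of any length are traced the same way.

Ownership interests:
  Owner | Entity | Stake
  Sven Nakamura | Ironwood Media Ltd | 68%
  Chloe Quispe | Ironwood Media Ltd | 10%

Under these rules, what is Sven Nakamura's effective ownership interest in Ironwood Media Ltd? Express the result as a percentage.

Direct interest in Ironwood Media Ltd: 68%.

68%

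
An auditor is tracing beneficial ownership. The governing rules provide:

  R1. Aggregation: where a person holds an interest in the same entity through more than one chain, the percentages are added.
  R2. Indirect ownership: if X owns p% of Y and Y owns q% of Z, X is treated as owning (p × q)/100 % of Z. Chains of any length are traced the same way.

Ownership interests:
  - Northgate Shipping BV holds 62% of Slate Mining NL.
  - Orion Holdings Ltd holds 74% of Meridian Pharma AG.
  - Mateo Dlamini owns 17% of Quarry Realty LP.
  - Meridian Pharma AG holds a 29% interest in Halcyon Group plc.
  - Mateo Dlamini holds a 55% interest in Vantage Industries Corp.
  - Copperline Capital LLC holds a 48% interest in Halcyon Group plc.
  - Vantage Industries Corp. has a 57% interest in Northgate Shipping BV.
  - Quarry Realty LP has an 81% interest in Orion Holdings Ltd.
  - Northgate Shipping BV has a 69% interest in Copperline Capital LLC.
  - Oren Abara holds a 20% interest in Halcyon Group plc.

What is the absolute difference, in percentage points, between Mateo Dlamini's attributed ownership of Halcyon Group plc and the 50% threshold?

Chain via Vantage Industries Corp. → Northgate Shipping BV → Copperline Capital LLC (R2): 55% × 57% × 69% × 48% = 10.38312% of Halcyon Group plc.
Chain via Quarry Realty LP → Orion Holdings Ltd → Meridian Pharma AG (R2): 17% × 81% × 74% × 29% = 2.955042% of Halcyon Group plc.
Aggregating (R1): 10.38312% + 2.955042% = 13.338162%.
13.338162% falls short of the 50% threshold by 36.661838 percentage points.

36.661838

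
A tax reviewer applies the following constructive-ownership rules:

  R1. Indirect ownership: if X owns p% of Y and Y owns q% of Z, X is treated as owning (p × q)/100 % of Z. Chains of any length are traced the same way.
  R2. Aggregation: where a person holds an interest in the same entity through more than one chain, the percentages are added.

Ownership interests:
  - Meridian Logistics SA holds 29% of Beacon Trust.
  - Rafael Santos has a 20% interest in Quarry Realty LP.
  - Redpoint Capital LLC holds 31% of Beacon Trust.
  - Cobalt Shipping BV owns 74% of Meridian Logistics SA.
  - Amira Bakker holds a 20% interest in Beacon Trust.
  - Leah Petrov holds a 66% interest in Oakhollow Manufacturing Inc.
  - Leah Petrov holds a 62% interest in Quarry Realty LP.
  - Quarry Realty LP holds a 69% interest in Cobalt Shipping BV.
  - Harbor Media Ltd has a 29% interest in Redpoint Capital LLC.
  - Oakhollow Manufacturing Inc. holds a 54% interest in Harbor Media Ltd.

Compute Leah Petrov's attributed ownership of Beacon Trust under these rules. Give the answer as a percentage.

Chain via Quarry Realty LP → Cobalt Shipping BV → Meridian Logistics SA (R1): 62% × 69% × 74% × 29% = 9.180588% of Beacon Trust.
Chain via Oakhollow Manufacturing Inc. → Harbor Media Ltd → Redpoint Capital LLC (R1): 66% × 54% × 29% × 31% = 3.204036% of Beacon Trust.
Aggregating (R2): 9.180588% + 3.204036% = 12.384624%.

12.384624%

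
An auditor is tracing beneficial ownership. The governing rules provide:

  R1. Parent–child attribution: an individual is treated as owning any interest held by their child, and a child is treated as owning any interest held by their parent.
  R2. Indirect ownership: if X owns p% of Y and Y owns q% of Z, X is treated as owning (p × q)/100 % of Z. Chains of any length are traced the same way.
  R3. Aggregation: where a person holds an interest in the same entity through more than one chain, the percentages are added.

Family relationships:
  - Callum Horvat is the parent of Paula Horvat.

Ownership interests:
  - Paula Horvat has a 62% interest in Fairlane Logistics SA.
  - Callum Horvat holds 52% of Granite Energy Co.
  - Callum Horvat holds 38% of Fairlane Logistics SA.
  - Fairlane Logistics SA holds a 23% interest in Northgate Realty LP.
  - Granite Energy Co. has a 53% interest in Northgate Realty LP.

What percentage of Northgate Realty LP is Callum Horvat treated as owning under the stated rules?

50.56%

By parent–child attribution (R1), Callum Horvat is treated as also owning Paula Horvat's interest in Fairlane Logistics SA, giving 38% + 62% = 100%.
Chain via Fairlane Logistics SA (R2): 100% × 23% = 23% of Northgate Realty LP.
Chain via Granite Energy Co. (R2): 52% × 53% = 27.56% of Northgate Realty LP.
Aggregating (R3): 23% + 27.56% = 50.56%.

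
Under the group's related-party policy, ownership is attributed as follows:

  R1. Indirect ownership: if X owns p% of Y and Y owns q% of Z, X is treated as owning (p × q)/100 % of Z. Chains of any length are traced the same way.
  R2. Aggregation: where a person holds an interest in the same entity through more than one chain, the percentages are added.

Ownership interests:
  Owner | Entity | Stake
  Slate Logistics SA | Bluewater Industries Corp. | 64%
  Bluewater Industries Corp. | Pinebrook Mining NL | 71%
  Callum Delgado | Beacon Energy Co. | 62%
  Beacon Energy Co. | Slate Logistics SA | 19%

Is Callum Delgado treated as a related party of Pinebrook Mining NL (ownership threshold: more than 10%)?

No

Chain via Beacon Energy Co. → Slate Logistics SA → Bluewater Industries Corp. (R1): 62% × 19% × 64% × 71% = 5.352832% of Pinebrook Mining NL.
5.352832% does not exceed the 10% threshold, so Callum is not a related party to Pinebrook Mining NL.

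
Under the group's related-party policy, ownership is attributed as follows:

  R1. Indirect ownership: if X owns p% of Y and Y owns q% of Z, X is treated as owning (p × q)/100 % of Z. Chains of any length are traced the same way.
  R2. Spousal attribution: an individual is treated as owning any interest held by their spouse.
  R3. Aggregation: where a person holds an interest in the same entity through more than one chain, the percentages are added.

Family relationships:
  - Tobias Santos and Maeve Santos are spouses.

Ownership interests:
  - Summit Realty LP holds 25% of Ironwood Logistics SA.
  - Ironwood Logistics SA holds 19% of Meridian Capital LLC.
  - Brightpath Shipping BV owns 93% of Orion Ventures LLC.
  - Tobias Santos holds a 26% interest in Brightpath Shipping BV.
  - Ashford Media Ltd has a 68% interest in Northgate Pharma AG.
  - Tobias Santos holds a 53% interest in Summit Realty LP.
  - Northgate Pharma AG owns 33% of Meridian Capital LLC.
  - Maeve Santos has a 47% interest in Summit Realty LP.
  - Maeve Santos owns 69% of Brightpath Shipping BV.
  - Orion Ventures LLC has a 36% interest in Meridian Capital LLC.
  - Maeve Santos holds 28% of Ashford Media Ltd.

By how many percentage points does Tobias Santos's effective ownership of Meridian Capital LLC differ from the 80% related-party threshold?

By spousal attribution (R2), Tobias Santos is treated as also owning Maeve Santos's interest in Summit Realty LP, giving 53% + 47% = 100%.
By spousal attribution (R2), Tobias Santos is treated as also owning Maeve Santos's interest in Brightpath Shipping BV, giving 26% + 69% = 95%.
By spousal attribution (R2), Tobias Santos is treated as owning Maeve Santos's 28% interest in Ashford Media Ltd.
Chain via Summit Realty LP → Ironwood Logistics SA (R1): 100% × 25% × 19% = 4.75% of Meridian Capital LLC.
Chain via Brightpath Shipping BV → Orion Ventures LLC (R1): 95% × 93% × 36% = 31.806% of Meridian Capital LLC.
Chain via Ashford Media Ltd → Northgate Pharma AG (R1): 28% × 68% × 33% = 6.2832% of Meridian Capital LLC.
Aggregating (R3): 4.75% + 31.806% + 6.2832% = 42.8392%.
42.8392% falls short of the 80% threshold by 37.1608 percentage points.

37.1608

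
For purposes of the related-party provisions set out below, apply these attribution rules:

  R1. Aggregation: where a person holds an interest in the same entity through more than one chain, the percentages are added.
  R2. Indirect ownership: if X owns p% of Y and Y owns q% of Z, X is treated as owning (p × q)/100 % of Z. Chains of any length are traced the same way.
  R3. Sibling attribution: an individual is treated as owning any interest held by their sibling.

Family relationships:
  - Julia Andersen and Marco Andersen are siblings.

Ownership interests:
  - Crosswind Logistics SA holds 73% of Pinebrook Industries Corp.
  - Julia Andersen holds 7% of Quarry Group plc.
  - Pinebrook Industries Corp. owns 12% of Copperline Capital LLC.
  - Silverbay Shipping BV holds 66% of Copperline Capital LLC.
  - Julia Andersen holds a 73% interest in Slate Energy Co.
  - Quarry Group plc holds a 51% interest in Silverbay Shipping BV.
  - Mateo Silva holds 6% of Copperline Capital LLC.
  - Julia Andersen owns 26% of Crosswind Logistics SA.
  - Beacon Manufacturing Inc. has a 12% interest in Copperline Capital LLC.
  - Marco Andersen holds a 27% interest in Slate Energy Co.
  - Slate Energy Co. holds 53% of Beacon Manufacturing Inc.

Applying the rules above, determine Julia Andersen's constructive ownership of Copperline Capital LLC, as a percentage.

10.9938%

By sibling attribution (R3), Julia Andersen is treated as also owning Marco Andersen's interest in Slate Energy Co, giving 73% + 27% = 100%.
Chain via Slate Energy Co. → Beacon Manufacturing Inc. (R2): 100% × 53% × 12% = 6.36% of Copperline Capital LLC.
Chain via Quarry Group plc → Silverbay Shipping BV (R2): 7% × 51% × 66% = 2.3562% of Copperline Capital LLC.
Chain via Crosswind Logistics SA → Pinebrook Industries Corp. (R2): 26% × 73% × 12% = 2.2776% of Copperline Capital LLC.
Aggregating (R1): 6.36% + 2.3562% + 2.2776% = 10.9938%.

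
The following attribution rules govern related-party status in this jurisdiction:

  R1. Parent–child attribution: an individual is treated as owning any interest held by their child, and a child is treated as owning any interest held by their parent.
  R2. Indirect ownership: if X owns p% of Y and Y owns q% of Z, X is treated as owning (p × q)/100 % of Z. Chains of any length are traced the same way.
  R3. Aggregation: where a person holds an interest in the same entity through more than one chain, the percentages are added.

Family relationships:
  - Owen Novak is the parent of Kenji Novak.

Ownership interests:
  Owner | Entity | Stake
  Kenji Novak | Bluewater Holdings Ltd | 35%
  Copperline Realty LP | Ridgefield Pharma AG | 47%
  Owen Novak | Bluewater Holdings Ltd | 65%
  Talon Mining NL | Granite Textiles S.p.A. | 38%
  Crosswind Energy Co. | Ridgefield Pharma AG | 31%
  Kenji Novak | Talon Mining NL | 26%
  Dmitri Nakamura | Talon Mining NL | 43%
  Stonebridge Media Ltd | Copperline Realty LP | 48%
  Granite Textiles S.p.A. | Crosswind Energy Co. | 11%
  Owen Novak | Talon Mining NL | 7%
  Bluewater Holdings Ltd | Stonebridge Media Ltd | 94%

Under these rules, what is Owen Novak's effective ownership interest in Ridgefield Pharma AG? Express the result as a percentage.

21.634014%

By parent–child attribution (R1), Owen Novak is treated as also owning Kenji Novak's interest in Bluewater Holdings Ltd, giving 65% + 35% = 100%.
By parent–child attribution (R1), Owen Novak is treated as also owning Kenji Novak's interest in Talon Mining NL, giving 7% + 26% = 33%.
Chain via Bluewater Holdings Ltd → Stonebridge Media Ltd → Copperline Realty LP (R2): 100% × 94% × 48% × 47% = 21.2064% of Ridgefield Pharma AG.
Chain via Talon Mining NL → Granite Textiles S.p.A. → Crosswind Energy Co. (R2): 33% × 38% × 11% × 31% = 0.427614% of Ridgefield Pharma AG.
Aggregating (R3): 21.2064% + 0.427614% = 21.634014%.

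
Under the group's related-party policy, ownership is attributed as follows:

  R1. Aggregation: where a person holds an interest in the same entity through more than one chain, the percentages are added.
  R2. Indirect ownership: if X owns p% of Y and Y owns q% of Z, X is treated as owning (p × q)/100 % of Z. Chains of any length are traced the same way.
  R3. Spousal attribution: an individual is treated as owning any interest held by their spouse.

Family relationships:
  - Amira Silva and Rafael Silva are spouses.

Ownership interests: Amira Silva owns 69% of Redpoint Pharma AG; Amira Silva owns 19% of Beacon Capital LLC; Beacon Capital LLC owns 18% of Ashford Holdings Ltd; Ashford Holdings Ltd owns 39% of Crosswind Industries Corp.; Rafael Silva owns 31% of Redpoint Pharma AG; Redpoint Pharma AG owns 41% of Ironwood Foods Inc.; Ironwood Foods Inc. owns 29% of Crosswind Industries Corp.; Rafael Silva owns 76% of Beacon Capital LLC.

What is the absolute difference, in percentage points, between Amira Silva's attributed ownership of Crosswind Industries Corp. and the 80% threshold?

61.441

By spousal attribution (R3), Amira Silva is treated as also owning Rafael Silva's interest in Beacon Capital LLC, giving 19% + 76% = 95%.
By spousal attribution (R3), Amira Silva is treated as also owning Rafael Silva's interest in Redpoint Pharma AG, giving 69% + 31% = 100%.
Chain via Beacon Capital LLC → Ashford Holdings Ltd (R2): 95% × 18% × 39% = 6.669% of Crosswind Industries Corp.
Chain via Redpoint Pharma AG → Ironwood Foods Inc. (R2): 100% × 41% × 29% = 11.89% of Crosswind Industries Corp.
Aggregating (R1): 6.669% + 11.89% = 18.559%.
18.559% falls short of the 80% threshold by 61.441 percentage points.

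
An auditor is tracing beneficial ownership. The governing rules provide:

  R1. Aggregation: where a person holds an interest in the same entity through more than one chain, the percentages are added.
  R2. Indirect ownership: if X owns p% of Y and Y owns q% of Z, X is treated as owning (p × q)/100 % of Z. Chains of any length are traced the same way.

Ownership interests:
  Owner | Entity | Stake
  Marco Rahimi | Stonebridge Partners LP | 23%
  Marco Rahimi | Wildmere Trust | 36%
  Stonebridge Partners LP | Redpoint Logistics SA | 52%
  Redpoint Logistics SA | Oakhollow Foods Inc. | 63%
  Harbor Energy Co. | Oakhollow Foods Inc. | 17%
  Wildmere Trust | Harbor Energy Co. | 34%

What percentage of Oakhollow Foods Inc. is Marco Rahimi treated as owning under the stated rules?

9.6156%

Chain via Wildmere Trust → Harbor Energy Co. (R2): 36% × 34% × 17% = 2.0808% of Oakhollow Foods Inc.
Chain via Stonebridge Partners LP → Redpoint Logistics SA (R2): 23% × 52% × 63% = 7.5348% of Oakhollow Foods Inc.
Aggregating (R1): 2.0808% + 7.5348% = 9.6156%.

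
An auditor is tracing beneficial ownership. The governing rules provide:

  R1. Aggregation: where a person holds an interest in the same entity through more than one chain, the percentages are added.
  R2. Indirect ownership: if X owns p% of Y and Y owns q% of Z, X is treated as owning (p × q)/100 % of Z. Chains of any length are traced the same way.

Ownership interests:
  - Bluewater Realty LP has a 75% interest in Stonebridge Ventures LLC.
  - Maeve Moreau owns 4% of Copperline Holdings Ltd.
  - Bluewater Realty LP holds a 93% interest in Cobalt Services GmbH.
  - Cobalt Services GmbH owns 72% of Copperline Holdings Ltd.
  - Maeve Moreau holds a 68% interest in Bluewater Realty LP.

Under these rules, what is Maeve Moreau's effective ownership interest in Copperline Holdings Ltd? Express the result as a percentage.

Chain via Bluewater Realty LP → Cobalt Services GmbH (R2): 68% × 93% × 72% = 45.5328% of Copperline Holdings Ltd.
Direct interest in Copperline Holdings Ltd: 4%.
Aggregating (R1): 45.5328% + 4% = 49.5328%.

49.5328%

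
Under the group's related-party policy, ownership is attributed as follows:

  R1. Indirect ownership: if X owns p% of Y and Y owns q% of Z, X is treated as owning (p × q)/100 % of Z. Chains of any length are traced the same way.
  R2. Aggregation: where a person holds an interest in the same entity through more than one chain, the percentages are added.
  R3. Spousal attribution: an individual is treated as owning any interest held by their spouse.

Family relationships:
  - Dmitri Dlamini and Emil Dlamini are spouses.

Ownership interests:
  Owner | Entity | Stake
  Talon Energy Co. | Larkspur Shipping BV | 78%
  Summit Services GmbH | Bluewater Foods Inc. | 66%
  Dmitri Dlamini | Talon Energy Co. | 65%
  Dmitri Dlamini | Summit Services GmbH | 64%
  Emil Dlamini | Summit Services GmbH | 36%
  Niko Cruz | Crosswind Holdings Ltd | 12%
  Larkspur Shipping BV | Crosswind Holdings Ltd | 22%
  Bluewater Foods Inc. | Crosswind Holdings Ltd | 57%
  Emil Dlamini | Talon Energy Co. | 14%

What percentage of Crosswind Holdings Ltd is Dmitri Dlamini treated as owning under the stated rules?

By spousal attribution (R3), Dmitri Dlamini is treated as also owning Emil Dlamini's interest in Summit Services GmbH, giving 64% + 36% = 100%.
By spousal attribution (R3), Dmitri Dlamini is treated as also owning Emil Dlamini's interest in Talon Energy Co, giving 65% + 14% = 79%.
Chain via Summit Services GmbH → Bluewater Foods Inc. (R1): 100% × 66% × 57% = 37.62% of Crosswind Holdings Ltd.
Chain via Talon Energy Co. → Larkspur Shipping BV (R1): 79% × 78% × 22% = 13.5564% of Crosswind Holdings Ltd.
Aggregating (R2): 37.62% + 13.5564% = 51.1764%.

51.1764%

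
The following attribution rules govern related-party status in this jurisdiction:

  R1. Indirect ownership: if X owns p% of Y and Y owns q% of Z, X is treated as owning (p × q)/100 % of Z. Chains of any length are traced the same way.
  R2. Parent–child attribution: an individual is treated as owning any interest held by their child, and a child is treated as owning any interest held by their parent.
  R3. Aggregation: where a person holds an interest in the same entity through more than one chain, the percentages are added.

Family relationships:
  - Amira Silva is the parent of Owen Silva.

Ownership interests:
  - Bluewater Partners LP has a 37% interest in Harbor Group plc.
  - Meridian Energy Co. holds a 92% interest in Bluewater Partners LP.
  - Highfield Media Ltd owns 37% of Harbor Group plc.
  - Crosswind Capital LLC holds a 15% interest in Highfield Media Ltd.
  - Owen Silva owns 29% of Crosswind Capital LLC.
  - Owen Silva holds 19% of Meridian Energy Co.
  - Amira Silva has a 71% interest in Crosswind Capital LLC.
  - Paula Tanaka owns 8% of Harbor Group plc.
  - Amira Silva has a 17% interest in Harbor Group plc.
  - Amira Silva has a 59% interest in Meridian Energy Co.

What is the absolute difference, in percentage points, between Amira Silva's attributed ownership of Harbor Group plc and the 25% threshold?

By parent–child attribution (R2), Amira Silva is treated as also owning Owen Silva's interest in Crosswind Capital LLC, giving 71% + 29% = 100%.
By parent–child attribution (R2), Amira Silva is treated as also owning Owen Silva's interest in Meridian Energy Co, giving 59% + 19% = 78%.
Chain via Crosswind Capital LLC → Highfield Media Ltd (R1): 100% × 15% × 37% = 5.55% of Harbor Group plc.
Chain via Meridian Energy Co. → Bluewater Partners LP (R1): 78% × 92% × 37% = 26.5512% of Harbor Group plc.
Direct interest in Harbor Group plc: 17%.
Aggregating (R3): 5.55% + 26.5512% + 17% = 49.1012%.
49.1012% exceeds the 25% threshold by 24.1012 percentage points.

24.1012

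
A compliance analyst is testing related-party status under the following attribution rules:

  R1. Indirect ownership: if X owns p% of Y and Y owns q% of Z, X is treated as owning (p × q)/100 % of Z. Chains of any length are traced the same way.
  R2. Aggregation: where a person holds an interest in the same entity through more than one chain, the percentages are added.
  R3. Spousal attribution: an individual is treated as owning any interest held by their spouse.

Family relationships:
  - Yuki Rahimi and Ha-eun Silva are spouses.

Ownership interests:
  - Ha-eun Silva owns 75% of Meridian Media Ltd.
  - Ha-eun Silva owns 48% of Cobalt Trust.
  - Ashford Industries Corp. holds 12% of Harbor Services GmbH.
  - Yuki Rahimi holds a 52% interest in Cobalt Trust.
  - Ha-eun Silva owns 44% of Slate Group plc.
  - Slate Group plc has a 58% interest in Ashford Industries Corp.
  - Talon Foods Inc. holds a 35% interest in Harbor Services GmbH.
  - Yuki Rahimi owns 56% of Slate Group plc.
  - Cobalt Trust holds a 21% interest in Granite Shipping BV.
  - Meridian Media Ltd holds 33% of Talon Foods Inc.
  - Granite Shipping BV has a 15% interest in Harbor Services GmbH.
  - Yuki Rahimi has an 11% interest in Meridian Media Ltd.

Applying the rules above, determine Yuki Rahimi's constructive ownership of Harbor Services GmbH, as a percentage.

20.043%

By spousal attribution (R3), Yuki Rahimi is treated as also owning Ha-eun Silva's interest in Cobalt Trust, giving 52% + 48% = 100%.
By spousal attribution (R3), Yuki Rahimi is treated as also owning Ha-eun Silva's interest in Meridian Media Ltd, giving 11% + 75% = 86%.
By spousal attribution (R3), Yuki Rahimi is treated as also owning Ha-eun Silva's interest in Slate Group plc, giving 56% + 44% = 100%.
Chain via Cobalt Trust → Granite Shipping BV (R1): 100% × 21% × 15% = 3.15% of Harbor Services GmbH.
Chain via Meridian Media Ltd → Talon Foods Inc. (R1): 86% × 33% × 35% = 9.933% of Harbor Services GmbH.
Chain via Slate Group plc → Ashford Industries Corp. (R1): 100% × 58% × 12% = 6.96% of Harbor Services GmbH.
Aggregating (R2): 3.15% + 9.933% + 6.96% = 20.043%.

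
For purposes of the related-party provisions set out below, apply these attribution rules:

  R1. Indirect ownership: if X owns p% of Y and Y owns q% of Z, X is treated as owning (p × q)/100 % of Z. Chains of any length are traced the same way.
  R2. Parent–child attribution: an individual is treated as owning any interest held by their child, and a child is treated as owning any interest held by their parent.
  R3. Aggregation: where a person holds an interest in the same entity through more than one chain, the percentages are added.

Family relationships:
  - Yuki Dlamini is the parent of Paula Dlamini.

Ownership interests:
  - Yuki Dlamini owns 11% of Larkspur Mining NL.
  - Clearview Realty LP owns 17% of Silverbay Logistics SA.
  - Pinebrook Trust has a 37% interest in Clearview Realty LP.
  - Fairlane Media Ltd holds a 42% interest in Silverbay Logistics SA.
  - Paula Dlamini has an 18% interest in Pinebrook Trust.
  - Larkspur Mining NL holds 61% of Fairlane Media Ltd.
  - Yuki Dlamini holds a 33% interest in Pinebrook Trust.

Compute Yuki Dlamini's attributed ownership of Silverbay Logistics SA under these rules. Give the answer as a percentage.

6.0261%

By parent–child attribution (R2), Yuki Dlamini is treated as also owning Paula Dlamini's interest in Pinebrook Trust, giving 33% + 18% = 51%.
Chain via Larkspur Mining NL → Fairlane Media Ltd (R1): 11% × 61% × 42% = 2.8182% of Silverbay Logistics SA.
Chain via Pinebrook Trust → Clearview Realty LP (R1): 51% × 37% × 17% = 3.2079% of Silverbay Logistics SA.
Aggregating (R3): 2.8182% + 3.2079% = 6.0261%.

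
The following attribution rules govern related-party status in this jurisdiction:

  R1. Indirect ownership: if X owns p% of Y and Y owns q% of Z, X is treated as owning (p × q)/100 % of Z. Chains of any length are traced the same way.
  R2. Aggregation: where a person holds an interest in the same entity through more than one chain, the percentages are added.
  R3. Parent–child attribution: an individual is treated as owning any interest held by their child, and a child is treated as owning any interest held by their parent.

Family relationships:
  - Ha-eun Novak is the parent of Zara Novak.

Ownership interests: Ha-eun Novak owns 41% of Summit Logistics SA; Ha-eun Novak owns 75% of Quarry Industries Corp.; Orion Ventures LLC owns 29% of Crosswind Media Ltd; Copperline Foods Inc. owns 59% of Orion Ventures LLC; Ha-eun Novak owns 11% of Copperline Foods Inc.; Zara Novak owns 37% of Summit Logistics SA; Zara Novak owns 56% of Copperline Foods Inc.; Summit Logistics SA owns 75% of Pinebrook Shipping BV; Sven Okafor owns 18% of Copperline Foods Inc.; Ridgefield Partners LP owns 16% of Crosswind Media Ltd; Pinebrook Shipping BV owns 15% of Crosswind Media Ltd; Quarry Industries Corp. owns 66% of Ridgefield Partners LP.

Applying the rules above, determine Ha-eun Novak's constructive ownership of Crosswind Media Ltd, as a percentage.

By parent–child attribution (R3), Ha-eun Novak is treated as also owning Zara Novak's interest in Copperline Foods Inc, giving 11% + 56% = 67%.
By parent–child attribution (R3), Ha-eun Novak is treated as also owning Zara Novak's interest in Summit Logistics SA, giving 41% + 37% = 78%.
Chain via Quarry Industries Corp. → Ridgefield Partners LP (R1): 75% × 66% × 16% = 7.92% of Crosswind Media Ltd.
Chain via Copperline Foods Inc. → Orion Ventures LLC (R1): 67% × 59% × 29% = 11.4637% of Crosswind Media Ltd.
Chain via Summit Logistics SA → Pinebrook Shipping BV (R1): 78% × 75% × 15% = 8.775% of Crosswind Media Ltd.
Aggregating (R2): 7.92% + 11.4637% + 8.775% = 28.1587%.

28.1587%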